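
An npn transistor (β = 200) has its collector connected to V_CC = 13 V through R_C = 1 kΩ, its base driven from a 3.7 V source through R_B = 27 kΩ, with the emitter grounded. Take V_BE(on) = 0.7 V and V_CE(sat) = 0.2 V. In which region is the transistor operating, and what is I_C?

saturation; I_C ≈ 13 mA

Assume active: I_B = (3.7 − 0.7)/27 = 0.111 mA, giving I_C = β·I_B = 22.2 mA.
But then V_CE = 13 − 22.2×1 = -9.22 V < V_CE(sat) = 0.2 V — impossible in the active region.
So the transistor is saturated. With V_CE = 0.2 V, I_C = (V_CC − 0.2)/R_C = 12.8/1 = 12.8 mA.
Check: β·I_B = 22.2 mA > I_C = 12.8 mA, confirming saturation.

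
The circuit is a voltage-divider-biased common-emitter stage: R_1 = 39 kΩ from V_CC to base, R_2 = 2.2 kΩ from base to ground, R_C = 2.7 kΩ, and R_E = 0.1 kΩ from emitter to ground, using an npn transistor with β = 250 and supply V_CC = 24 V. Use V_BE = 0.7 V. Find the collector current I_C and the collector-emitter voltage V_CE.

Thevenize the base divider: V_Th = V_CC·R_2/(R_1+R_2) = 24×2.2/41.2 = 1.28 V, R_Th = R_1‖R_2 = 2.08 kΩ.
Base-emitter loop: V_Th = I_B·R_Th + V_BE + (β+1)I_B·R_E, so I_B = (1.28 − 0.7) / (2.08 + 251×0.1) = 0.0214 mA.
I_C = β·I_B = 250×0.0214 = 5.35 mA, and I_E = (β+1)I_B = 5.37 mA.
V_CE = V_CC − I_C·R_C − I_E·R_E = 24 − 5.35×2.7 − 5.37×0.1 = 9.02 V.
V_CE = 9.02 V > 0.2 V confirms active-region operation.

I_C ≈ 5.3 mA, V_CE ≈ 9 V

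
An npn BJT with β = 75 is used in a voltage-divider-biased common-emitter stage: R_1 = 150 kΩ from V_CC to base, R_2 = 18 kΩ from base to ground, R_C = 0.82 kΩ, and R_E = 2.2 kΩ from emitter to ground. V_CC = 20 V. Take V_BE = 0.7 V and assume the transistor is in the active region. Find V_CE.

Thevenize the base divider: V_Th = V_CC·R_2/(R_1+R_2) = 20×18/168 = 2.14 V, R_Th = R_1‖R_2 = 16.1 kΩ.
Base-emitter loop: V_Th = I_B·R_Th + V_BE + (β+1)I_B·R_E, so I_B = (2.14 − 0.7) / (16.1 + 76×2.2) = 0.00787 mA.
I_C = β·I_B = 75×0.00787 = 0.59 mA, and I_E = (β+1)I_B = 0.598 mA.
V_CE = V_CC − I_C·R_C − I_E·R_E = 20 − 0.59×0.82 − 0.598×2.2 = 18.2 V.
V_CE = 18.2 V > 0.2 V confirms active-region operation.

V_CE ≈ 18 V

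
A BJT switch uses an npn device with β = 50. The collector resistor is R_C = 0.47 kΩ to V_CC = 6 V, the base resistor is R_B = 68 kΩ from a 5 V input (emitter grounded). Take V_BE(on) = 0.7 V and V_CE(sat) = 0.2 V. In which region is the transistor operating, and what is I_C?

Assume active. Base-emitter loop: I_B = (V_BB − V_BE)/R_B = (5 − 0.7)/68 = 0.0632 mA.
I_C = β·I_B = 50×0.0632 = 3.16 mA.
V_CE = V_CC − I_C·R_C = 6 − 3.16×0.47 = 4.51 V > V_CE(sat), so the active-region assumption holds.

active; I_C ≈ 3.2 mA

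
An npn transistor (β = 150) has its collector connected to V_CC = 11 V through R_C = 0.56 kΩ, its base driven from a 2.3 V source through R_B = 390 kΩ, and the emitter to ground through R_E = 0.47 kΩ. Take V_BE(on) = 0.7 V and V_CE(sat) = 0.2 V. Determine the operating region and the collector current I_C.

Assume active. Base-emitter loop: I_B = (V_BB − V_BE)/(R_B + (β+1)R_E) = (2.3 − 0.7)/(390 + 151×0.47) = 0.00347 mA.
I_C = β·I_B = 150×0.00347 = 0.521 mA.
V_CE = V_CC − I_C·R_C − I_E·R_E = 11 − 0.521×0.56 − 0.524×0.47 = 10.5 V > V_CE(sat), so the active-region assumption holds.

active; I_C ≈ 0.52 mA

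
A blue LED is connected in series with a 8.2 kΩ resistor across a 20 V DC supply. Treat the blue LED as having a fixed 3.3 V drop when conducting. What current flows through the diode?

KVL around the loop: 20 = V_D + I·R = 3.3 + I × 8.2 kΩ.
So I = (20 − 3.3) / 8.2 kΩ = 16.7 / 8.2 = 2.04 mA.

I ≈ 2 mA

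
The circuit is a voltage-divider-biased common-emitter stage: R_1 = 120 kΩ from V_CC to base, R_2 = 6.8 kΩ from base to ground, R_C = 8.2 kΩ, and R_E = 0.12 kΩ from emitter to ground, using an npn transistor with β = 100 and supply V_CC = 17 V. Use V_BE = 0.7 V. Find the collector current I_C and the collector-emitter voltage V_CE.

Thevenize the base divider: V_Th = V_CC·R_2/(R_1+R_2) = 17×6.8/127 = 0.912 V, R_Th = R_1‖R_2 = 6.44 kΩ.
Base-emitter loop: V_Th = I_B·R_Th + V_BE + (β+1)I_B·R_E, so I_B = (0.912 − 0.7) / (6.44 + 101×0.12) = 0.0114 mA.
I_C = β·I_B = 100×0.0114 = 1.14 mA, and I_E = (β+1)I_B = 1.15 mA.
V_CE = V_CC − I_C·R_C − I_E·R_E = 17 − 1.14×8.2 − 1.15×0.12 = 7.51 V.
V_CE = 7.51 V > 0.2 V confirms active-region operation.

I_C ≈ 1.1 mA, V_CE ≈ 7.5 V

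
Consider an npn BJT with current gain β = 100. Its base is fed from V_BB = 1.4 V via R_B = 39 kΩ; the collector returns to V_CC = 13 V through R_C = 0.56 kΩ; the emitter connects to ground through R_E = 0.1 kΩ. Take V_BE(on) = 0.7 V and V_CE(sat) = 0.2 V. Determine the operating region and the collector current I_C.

Assume active. Base-emitter loop: I_B = (V_BB − V_BE)/(R_B + (β+1)R_E) = (1.4 − 0.7)/(39 + 101×0.1) = 0.0143 mA.
I_C = β·I_B = 100×0.0143 = 1.43 mA.
V_CE = V_CC − I_C·R_C − I_E·R_E = 13 − 1.43×0.56 − 1.44×0.1 = 12.1 V > V_CE(sat), so the active-region assumption holds.

active; I_C ≈ 1.4 mA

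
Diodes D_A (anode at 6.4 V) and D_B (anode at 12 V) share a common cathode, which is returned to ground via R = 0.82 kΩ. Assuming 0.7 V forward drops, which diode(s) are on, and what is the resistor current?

Only D_B conducts; I_R ≈ 14 mA

Assume both conduct. Then node N would need to be at both 6.4−0.7 = 5.7 V and 12−0.7 = 11.3 V, which is impossible.
Assume only D_B conducts: V_N = 12 − 0.7 = 11.3 V, so I_R = 11.3/0.82 = 13.8 mA.
Check D_A: its anode-to-cathode voltage is 6.4 − 11.3 = -4.9 V < 0.7 V, so it is off. The assumption is consistent.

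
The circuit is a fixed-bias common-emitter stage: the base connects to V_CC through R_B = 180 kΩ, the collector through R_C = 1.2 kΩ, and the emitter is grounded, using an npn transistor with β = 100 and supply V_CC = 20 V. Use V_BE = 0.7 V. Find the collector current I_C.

I_C ≈ 11 mA

Base loop: V_CC = I_B·R_B + V_BE, so I_B = (20 − 0.7)/180 kΩ = 0.107 mA.
In the active region I_C = β·I_B = 100 × 0.107 = 10.7 mA.
Collector loop: V_CE = V_CC − I_C·R_C = 20 − 10.7×1.2 = 7.13 V.
Since V_CE = 7.13 V > V_CE(sat) ≈ 0.2 V, the transistor is in the active region as assumed.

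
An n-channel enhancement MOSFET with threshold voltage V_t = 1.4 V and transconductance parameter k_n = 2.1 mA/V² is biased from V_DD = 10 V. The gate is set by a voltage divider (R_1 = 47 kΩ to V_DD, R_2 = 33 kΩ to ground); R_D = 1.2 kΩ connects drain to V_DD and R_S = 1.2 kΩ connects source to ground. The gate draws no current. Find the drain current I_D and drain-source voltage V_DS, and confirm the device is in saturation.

I_D ≈ 1.3 mA, V_DS ≈ 6.8 V

V_G = V_DD·R_2/(R_1+R_2) = 10×33/80 = 4.12 V.
Assume saturation: I_D = (k_n/2)(V_GS − V_t)² with V_GS = V_G − I_D·R_S = 4.12 − 1.2·I_D.
Substituting gives 1.51·I_D² − 7.87·I_D + 7.8 = 0, with roots I_D = 1.33 or 3.87 mA.
The root I_D = 3.87 mA gives V_GS = -0.52 V ≤ V_t, so take I_D = 1.33 mA.
Then V_GS = 2.53 V and V_DS = V_DD − I_D(R_D+R_S) = 10 − 1.33×2.4 = 6.8 V.
Saturation requires V_DS ≥ V_GS − V_t = 1.13 V; 6.8 ≥ 1.13 ✓.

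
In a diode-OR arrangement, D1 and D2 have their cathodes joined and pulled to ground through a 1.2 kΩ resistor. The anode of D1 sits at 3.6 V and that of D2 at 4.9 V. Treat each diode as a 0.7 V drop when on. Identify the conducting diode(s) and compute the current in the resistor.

Assume both conduct. Then node N would need to be at both 3.6−0.7 = 2.9 V and 4.9−0.7 = 4.2 V, which is impossible.
Assume only D2 conducts: V_N = 4.9 − 0.7 = 4.2 V, so I_R = 4.2/1.2 = 3.5 mA.
Check D1: its anode-to-cathode voltage is 3.6 − 4.2 = -0.6 V < 0.7 V, so it is off. The assumption is consistent.

Only D2 conducts; I_R ≈ 3.5 mA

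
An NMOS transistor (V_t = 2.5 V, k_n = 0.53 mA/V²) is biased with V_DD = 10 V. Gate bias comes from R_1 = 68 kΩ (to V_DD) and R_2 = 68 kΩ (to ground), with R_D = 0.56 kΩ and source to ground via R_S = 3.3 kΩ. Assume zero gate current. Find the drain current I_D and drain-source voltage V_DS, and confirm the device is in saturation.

V_G = V_DD·R_2/(R_1+R_2) = 10×68/136 = 5 V.
Assume saturation: I_D = (k_n/2)(V_GS − V_t)² with V_GS = V_G − I_D·R_S = 5 − 3.3·I_D.
Substituting gives 2.89·I_D² − 5.37·I_D + 1.66 = 0, with roots I_D = 0.39 or 1.47 mA.
The root I_D = 1.47 mA gives V_GS = 0.143 V ≤ V_t, so take I_D = 0.39 mA.
Then V_GS = 3.71 V and V_DS = V_DD − I_D(R_D+R_S) = 10 − 0.39×3.86 = 8.49 V.
Saturation requires V_DS ≥ V_GS − V_t = 1.21 V; 8.49 ≥ 1.21 ✓.

I_D ≈ 0.39 mA, V_DS ≈ 8.5 V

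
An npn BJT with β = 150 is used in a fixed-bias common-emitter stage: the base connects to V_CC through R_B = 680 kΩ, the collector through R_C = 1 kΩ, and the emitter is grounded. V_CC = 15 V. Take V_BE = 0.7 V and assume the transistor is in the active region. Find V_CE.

Base loop: V_CC = I_B·R_B + V_BE, so I_B = (15 − 0.7)/680 kΩ = 0.021 mA.
In the active region I_C = β·I_B = 150 × 0.021 = 3.15 mA.
Collector loop: V_CE = V_CC − I_C·R_C = 15 − 3.15×1 = 11.8 V.
Since V_CE = 11.8 V > V_CE(sat) ≈ 0.2 V, the transistor is in the active region as assumed.

V_CE ≈ 12 V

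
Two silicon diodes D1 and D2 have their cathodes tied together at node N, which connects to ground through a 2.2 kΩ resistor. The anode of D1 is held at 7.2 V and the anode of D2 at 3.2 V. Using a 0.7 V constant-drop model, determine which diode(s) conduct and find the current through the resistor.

Assume both conduct. Then node N would need to be at both 7.2−0.7 = 6.5 V and 3.2−0.7 = 2.5 V, which is impossible.
Assume only D1 conducts: V_N = 7.2 − 0.7 = 6.5 V, so I_R = 6.5/2.2 = 2.95 mA.
Check D2: its anode-to-cathode voltage is 3.2 − 6.5 = -3.3 V < 0.7 V, so it is off. The assumption is consistent.

Only D1 conducts; I_R ≈ 3 mA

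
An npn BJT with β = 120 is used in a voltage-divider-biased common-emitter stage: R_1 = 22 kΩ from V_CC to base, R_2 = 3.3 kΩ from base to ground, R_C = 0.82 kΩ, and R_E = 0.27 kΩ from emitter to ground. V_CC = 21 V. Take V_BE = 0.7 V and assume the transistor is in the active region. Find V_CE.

Thevenize the base divider: V_Th = V_CC·R_2/(R_1+R_2) = 21×3.3/25.3 = 2.74 V, R_Th = R_1‖R_2 = 2.87 kΩ.
Base-emitter loop: V_Th = I_B·R_Th + V_BE + (β+1)I_B·R_E, so I_B = (2.74 − 0.7) / (2.87 + 121×0.27) = 0.0574 mA.
I_C = β·I_B = 120×0.0574 = 6.89 mA, and I_E = (β+1)I_B = 6.94 mA.
V_CE = V_CC − I_C·R_C − I_E·R_E = 21 − 6.89×0.82 − 6.94×0.27 = 13.5 V.
V_CE = 13.5 V > 0.2 V confirms active-region operation.

V_CE ≈ 13 V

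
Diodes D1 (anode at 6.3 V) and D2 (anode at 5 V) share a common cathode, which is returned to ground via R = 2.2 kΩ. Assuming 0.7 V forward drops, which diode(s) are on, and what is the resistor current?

Assume both conduct. Then node N would need to be at both 6.3−0.7 = 5.6 V and 5−0.7 = 4.3 V, which is impossible.
Assume only D1 conducts: V_N = 6.3 − 0.7 = 5.6 V, so I_R = 5.6/2.2 = 2.55 mA.
Check D2: its anode-to-cathode voltage is 5 − 5.6 = -0.6 V < 0.7 V, so it is off. The assumption is consistent.

Only D1 conducts; I_R ≈ 2.5 mA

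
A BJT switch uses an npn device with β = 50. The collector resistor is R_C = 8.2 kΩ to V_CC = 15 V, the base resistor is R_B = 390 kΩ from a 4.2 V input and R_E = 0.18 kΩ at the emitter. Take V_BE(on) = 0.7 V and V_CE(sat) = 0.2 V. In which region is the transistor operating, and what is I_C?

active; I_C ≈ 0.44 mA

Assume active. Base-emitter loop: I_B = (V_BB − V_BE)/(R_B + (β+1)R_E) = (4.2 − 0.7)/(390 + 51×0.18) = 0.00877 mA.
I_C = β·I_B = 50×0.00877 = 0.438 mA.
V_CE = V_CC − I_C·R_C − I_E·R_E = 15 − 0.438×8.2 − 0.447×0.18 = 11.3 V > V_CE(sat), so the active-region assumption holds.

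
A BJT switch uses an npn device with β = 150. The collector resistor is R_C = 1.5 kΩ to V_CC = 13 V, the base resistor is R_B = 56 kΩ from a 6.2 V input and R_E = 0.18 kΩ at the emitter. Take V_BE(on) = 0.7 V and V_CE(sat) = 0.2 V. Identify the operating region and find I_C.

Assume active: I_B = (6.2 − 0.7)/(56 + 151×0.18) = 0.0661 mA, I_C = β·I_B = 9.92 mA.
Then V_CE = 13 − 9.92×1.5 − 9.98×0.18 = -3.67 V < 0.2 V — the active assumption fails.
Re-solve with V_CE = 0.2 V. KCL at the emitter: V_E/R_E = (V_BB−0.7−V_E)/R_B + (V_CC−0.2−V_E)/R_C, giving V_E = 1.38 V.
I_C = (V_CC − 0.2 − V_E)/R_C = (12.8 − 1.38)/1.5 = 7.61 mA.
Check: I_B = (5.5 − 1.38)/56 = 0.0735 mA, and β·I_B = 11 mA > I_C, confirming saturation.

saturation; I_C ≈ 7.6 mA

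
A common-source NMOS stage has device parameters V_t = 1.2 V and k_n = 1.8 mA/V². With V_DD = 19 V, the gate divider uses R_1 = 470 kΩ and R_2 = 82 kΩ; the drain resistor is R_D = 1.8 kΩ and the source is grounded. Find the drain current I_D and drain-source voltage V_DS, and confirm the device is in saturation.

V_G = V_DD·R_2/(R_1+R_2) = 19×82/552 = 2.82 V. With the source grounded, V_GS = V_G = 2.82 V.
Assume saturation: I_D = (k_n/2)(V_GS − V_t)² = (1.8/2)×(2.82 − 1.2)² = 0.9×1.62² = 2.37 mA.
V_DS = V_DD − I_D·R_D = 19 − 2.37×1.8 = 14.7 V.
Saturation requires V_DS ≥ V_GS − V_t = 1.62 V; 14.7 ≥ 1.62 ✓.

I_D ≈ 2.4 mA, V_DS ≈ 15 V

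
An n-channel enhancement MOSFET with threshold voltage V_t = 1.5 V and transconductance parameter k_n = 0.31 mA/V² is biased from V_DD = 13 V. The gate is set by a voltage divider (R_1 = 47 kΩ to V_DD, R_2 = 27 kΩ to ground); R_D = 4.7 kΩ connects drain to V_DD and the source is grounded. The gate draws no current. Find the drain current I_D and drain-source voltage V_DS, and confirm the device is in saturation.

I_D ≈ 1.6 mA, V_DS ≈ 5.3 V

V_G = V_DD·R_2/(R_1+R_2) = 13×27/74 = 4.74 V. With the source grounded, V_GS = V_G = 4.74 V.
Assume saturation: I_D = (k_n/2)(V_GS − V_t)² = (0.31/2)×(4.74 − 1.5)² = 0.155×3.24² = 1.63 mA.
V_DS = V_DD − I_D·R_D = 13 − 1.63×4.7 = 5.34 V.
Saturation requires V_DS ≥ V_GS − V_t = 3.24 V; 5.34 ≥ 3.24 ✓.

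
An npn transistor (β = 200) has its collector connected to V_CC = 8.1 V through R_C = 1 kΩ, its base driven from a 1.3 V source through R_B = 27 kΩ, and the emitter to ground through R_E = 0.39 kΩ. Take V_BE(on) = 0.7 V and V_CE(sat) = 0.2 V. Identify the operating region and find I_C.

active; I_C ≈ 1.1 mA

Assume active. Base-emitter loop: I_B = (V_BB − V_BE)/(R_B + (β+1)R_E) = (1.3 − 0.7)/(27 + 201×0.39) = 0.00569 mA.
I_C = β·I_B = 200×0.00569 = 1.14 mA.
V_CE = V_CC − I_C·R_C − I_E·R_E = 8.1 − 1.14×1 − 1.14×0.39 = 6.52 V > V_CE(sat), so the active-region assumption holds.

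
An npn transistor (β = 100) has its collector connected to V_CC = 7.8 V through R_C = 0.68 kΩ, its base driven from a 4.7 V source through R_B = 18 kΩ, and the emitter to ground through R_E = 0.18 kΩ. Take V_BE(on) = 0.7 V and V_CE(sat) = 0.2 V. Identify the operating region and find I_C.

Assume active: I_B = (4.7 − 0.7)/(18 + 101×0.18) = 0.111 mA, I_C = β·I_B = 11.1 mA.
Then V_CE = 7.8 − 11.1×0.68 − 11.2×0.18 = -1.73 V < 0.2 V — the active assumption fails.
Re-solve with V_CE = 0.2 V. KCL at the emitter: V_E/R_E = (V_BB−0.7−V_E)/R_B + (V_CC−0.2−V_E)/R_C, giving V_E = 1.61 V.
I_C = (V_CC − 0.2 − V_E)/R_C = (7.6 − 1.61)/0.68 = 8.81 mA.
Check: I_B = (4 − 1.61)/18 = 0.133 mA, and β·I_B = 13.3 mA > I_C, confirming saturation.

saturation; I_C ≈ 8.8 mA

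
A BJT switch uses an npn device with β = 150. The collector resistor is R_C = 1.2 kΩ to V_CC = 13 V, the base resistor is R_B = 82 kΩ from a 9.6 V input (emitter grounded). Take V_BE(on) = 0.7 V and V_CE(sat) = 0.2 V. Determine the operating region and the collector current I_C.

saturation; I_C ≈ 11 mA

Assume active: I_B = (9.6 − 0.7)/82 = 0.109 mA, giving I_C = β·I_B = 16.3 mA.
But then V_CE = 13 − 16.3×1.2 = -6.54 V < V_CE(sat) = 0.2 V — impossible in the active region.
So the transistor is saturated. With V_CE = 0.2 V, I_C = (V_CC − 0.2)/R_C = 12.8/1.2 = 10.7 mA.
Check: β·I_B = 16.3 mA > I_C = 10.7 mA, confirming saturation.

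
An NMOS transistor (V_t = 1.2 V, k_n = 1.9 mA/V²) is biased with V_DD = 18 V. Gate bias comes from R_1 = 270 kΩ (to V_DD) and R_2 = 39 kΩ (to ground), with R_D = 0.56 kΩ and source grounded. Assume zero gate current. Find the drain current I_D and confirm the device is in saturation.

V_G = V_DD·R_2/(R_1+R_2) = 18×39/309 = 2.27 V. With the source grounded, V_GS = V_G = 2.27 V.
Assume saturation: I_D = (k_n/2)(V_GS − V_t)² = (1.9/2)×(2.27 − 1.2)² = 0.95×1.07² = 1.09 mA.
V_DS = V_DD − I_D·R_D = 18 − 1.09×0.56 = 17.4 V.
Saturation requires V_DS ≥ V_GS − V_t = 1.07 V; 17.4 ≥ 1.07 ✓.

I_D ≈ 1.1 mA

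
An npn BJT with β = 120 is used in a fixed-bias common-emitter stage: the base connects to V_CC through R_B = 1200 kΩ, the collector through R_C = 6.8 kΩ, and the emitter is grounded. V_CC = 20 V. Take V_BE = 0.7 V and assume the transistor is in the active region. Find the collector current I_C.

I_C ≈ 1.9 mA

Base loop: V_CC = I_B·R_B + V_BE, so I_B = (20 − 0.7)/1200 kΩ = 0.0161 mA.
In the active region I_C = β·I_B = 120 × 0.0161 = 1.93 mA.
Collector loop: V_CE = V_CC − I_C·R_C = 20 − 1.93×6.8 = 6.88 V.
Since V_CE = 6.88 V > V_CE(sat) ≈ 0.2 V, the transistor is in the active region as assumed.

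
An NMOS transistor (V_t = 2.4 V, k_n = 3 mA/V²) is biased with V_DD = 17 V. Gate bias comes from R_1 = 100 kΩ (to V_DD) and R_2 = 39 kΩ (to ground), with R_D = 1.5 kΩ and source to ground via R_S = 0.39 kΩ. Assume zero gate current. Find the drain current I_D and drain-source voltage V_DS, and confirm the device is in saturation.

V_G = V_DD·R_2/(R_1+R_2) = 17×39/139 = 4.77 V.
Assume saturation: I_D = (k_n/2)(V_GS − V_t)² with V_GS = V_G − I_D·R_S = 4.77 − 0.39·I_D.
Substituting gives 0.228·I_D² − 3.77·I_D + 8.42 = 0, with roots I_D = 2.66 or 13.9 mA.
The root I_D = 13.9 mA gives V_GS = -0.641 V ≤ V_t, so take I_D = 2.66 mA.
Then V_GS = 3.73 V and V_DS = V_DD − I_D(R_D+R_S) = 17 − 2.66×1.89 = 12 V.
Saturation requires V_DS ≥ V_GS − V_t = 1.33 V; 12 ≥ 1.33 ✓.

I_D ≈ 2.7 mA, V_DS ≈ 12 V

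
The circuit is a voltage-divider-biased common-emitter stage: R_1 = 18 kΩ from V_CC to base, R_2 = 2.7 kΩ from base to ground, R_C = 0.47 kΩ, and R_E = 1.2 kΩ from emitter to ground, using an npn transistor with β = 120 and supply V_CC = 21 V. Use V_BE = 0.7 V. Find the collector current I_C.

Thevenize the base divider: V_Th = V_CC·R_2/(R_1+R_2) = 21×2.7/20.7 = 2.74 V, R_Th = R_1‖R_2 = 2.35 kΩ.
Base-emitter loop: V_Th = I_B·R_Th + V_BE + (β+1)I_B·R_E, so I_B = (2.74 − 0.7) / (2.35 + 121×1.2) = 0.0138 mA.
I_C = β·I_B = 120×0.0138 = 1.66 mA, and I_E = (β+1)I_B = 1.67 mA.
V_CE = V_CC − I_C·R_C − I_E·R_E = 21 − 1.66×0.47 − 1.67×1.2 = 18.2 V.
V_CE = 18.2 V > 0.2 V confirms active-region operation.

I_C ≈ 1.7 mA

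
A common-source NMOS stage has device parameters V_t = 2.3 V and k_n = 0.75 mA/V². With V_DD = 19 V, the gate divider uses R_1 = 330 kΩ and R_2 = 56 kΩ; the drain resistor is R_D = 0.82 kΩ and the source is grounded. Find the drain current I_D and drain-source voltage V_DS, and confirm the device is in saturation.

V_G = V_DD·R_2/(R_1+R_2) = 19×56/386 = 2.76 V. With the source grounded, V_GS = V_G = 2.76 V.
Assume saturation: I_D = (k_n/2)(V_GS − V_t)² = (0.75/2)×(2.76 − 2.3)² = 0.375×0.456² = 0.0781 mA.
V_DS = V_DD − I_D·R_D = 19 − 0.0781×0.82 = 18.9 V.
Saturation requires V_DS ≥ V_GS − V_t = 0.456 V; 18.9 ≥ 0.456 ✓.

I_D ≈ 0.078 mA, V_DS ≈ 19 V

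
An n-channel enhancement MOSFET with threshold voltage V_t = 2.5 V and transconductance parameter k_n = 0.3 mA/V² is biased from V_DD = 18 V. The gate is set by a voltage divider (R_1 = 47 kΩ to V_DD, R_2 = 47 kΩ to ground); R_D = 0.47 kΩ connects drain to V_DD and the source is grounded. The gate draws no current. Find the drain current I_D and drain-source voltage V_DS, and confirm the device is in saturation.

I_D ≈ 6.3 mA, V_DS ≈ 15 V

V_G = V_DD·R_2/(R_1+R_2) = 18×47/94 = 9 V. With the source grounded, V_GS = V_G = 9 V.
Assume saturation: I_D = (k_n/2)(V_GS − V_t)² = (0.3/2)×(9 − 2.5)² = 0.15×6.5² = 6.34 mA.
V_DS = V_DD − I_D·R_D = 18 − 6.34×0.47 = 15 V.
Saturation requires V_DS ≥ V_GS − V_t = 6.5 V; 15 ≥ 6.5 ✓.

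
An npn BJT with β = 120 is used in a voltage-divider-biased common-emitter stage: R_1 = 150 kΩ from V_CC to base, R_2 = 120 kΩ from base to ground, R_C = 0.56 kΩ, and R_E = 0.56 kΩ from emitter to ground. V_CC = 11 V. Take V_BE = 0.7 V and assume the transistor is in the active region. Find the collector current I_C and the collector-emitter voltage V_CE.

I_C ≈ 3.7 mA, V_CE ≈ 6.8 V

Thevenize the base divider: V_Th = V_CC·R_2/(R_1+R_2) = 11×120/270 = 4.89 V, R_Th = R_1‖R_2 = 66.7 kΩ.
Base-emitter loop: V_Th = I_B·R_Th + V_BE + (β+1)I_B·R_E, so I_B = (4.89 − 0.7) / (66.7 + 121×0.56) = 0.0312 mA.
I_C = β·I_B = 120×0.0312 = 3.74 mA, and I_E = (β+1)I_B = 3.77 mA.
V_CE = V_CC − I_C·R_C − I_E·R_E = 11 − 3.74×0.56 − 3.77×0.56 = 6.79 V.
V_CE = 6.79 V > 0.2 V confirms active-region operation.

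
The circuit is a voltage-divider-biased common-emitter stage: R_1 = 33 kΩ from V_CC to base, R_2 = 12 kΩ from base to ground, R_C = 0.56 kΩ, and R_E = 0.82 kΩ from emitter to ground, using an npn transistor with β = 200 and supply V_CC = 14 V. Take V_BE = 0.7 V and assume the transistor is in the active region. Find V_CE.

V_CE ≈ 9.2 V

Thevenize the base divider: V_Th = V_CC·R_2/(R_1+R_2) = 14×12/45 = 3.73 V, R_Th = R_1‖R_2 = 8.8 kΩ.
Base-emitter loop: V_Th = I_B·R_Th + V_BE + (β+1)I_B·R_E, so I_B = (3.73 − 0.7) / (8.8 + 201×0.82) = 0.0175 mA.
I_C = β·I_B = 200×0.0175 = 3.49 mA, and I_E = (β+1)I_B = 3.51 mA.
V_CE = V_CC − I_C·R_C − I_E·R_E = 14 − 3.49×0.56 − 3.51×0.82 = 9.16 V.
V_CE = 9.16 V > 0.2 V confirms active-region operation.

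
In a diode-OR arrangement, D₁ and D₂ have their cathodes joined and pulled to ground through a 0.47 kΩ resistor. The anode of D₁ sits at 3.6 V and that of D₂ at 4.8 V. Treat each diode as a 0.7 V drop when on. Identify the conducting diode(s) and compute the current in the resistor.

Assume both conduct. Then node N would need to be at both 3.6−0.7 = 2.9 V and 4.8−0.7 = 4.1 V, which is impossible.
Assume only D₂ conducts: V_N = 4.8 − 0.7 = 4.1 V, so I_R = 4.1/0.47 = 8.72 mA.
Check D₁: its anode-to-cathode voltage is 3.6 − 4.1 = -0.5 V < 0.7 V, so it is off. The assumption is consistent.

Only D₂ conducts; I_R ≈ 8.7 mA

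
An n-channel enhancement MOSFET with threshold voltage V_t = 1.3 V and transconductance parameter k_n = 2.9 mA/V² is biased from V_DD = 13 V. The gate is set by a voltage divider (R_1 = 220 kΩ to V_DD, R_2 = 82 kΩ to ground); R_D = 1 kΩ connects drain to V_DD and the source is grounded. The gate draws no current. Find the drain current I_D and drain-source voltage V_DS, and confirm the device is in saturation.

V_G = V_DD·R_2/(R_1+R_2) = 13×82/302 = 3.53 V. With the source grounded, V_GS = V_G = 3.53 V.
Assume saturation: I_D = (k_n/2)(V_GS − V_t)² = (2.9/2)×(3.53 − 1.3)² = 1.45×2.23² = 7.21 mA.
V_DS = V_DD − I_D·R_D = 13 − 7.21×1 = 5.79 V.
Saturation requires V_DS ≥ V_GS − V_t = 2.23 V; 5.79 ≥ 2.23 ✓.

I_D ≈ 7.2 mA, V_DS ≈ 5.8 V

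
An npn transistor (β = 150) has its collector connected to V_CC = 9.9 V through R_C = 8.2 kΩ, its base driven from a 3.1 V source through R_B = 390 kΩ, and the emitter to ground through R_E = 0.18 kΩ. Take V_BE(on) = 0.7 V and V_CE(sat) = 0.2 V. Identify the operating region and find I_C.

active; I_C ≈ 0.86 mA

Assume active. Base-emitter loop: I_B = (V_BB − V_BE)/(R_B + (β+1)R_E) = (3.1 − 0.7)/(390 + 151×0.18) = 0.00575 mA.
I_C = β·I_B = 150×0.00575 = 0.863 mA.
V_CE = V_CC − I_C·R_C − I_E·R_E = 9.9 − 0.863×8.2 − 0.869×0.18 = 2.67 V > V_CE(sat), so the active-region assumption holds.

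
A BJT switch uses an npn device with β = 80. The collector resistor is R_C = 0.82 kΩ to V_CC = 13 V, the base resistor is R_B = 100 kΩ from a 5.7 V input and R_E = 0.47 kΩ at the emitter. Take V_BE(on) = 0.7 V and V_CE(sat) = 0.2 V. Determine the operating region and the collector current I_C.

active; I_C ≈ 2.9 mA

Assume active. Base-emitter loop: I_B = (V_BB − V_BE)/(R_B + (β+1)R_E) = (5.7 − 0.7)/(100 + 81×0.47) = 0.0362 mA.
I_C = β·I_B = 80×0.0362 = 2.9 mA.
V_CE = V_CC − I_C·R_C − I_E·R_E = 13 − 2.9×0.82 − 2.93×0.47 = 9.25 V > V_CE(sat), so the active-region assumption holds.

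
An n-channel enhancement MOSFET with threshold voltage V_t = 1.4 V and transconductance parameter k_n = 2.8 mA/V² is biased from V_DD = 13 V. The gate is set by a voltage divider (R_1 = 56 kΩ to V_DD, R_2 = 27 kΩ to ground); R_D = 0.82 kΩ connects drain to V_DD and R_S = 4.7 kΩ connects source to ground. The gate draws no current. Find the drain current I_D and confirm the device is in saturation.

V_G = V_DD·R_2/(R_1+R_2) = 13×27/83 = 4.23 V.
Assume saturation: I_D = (k_n/2)(V_GS − V_t)² with V_GS = V_G − I_D·R_S = 4.23 − 4.7·I_D.
Substituting gives 30.9·I_D² − 38.2·I_D + 11.2 = 0, with roots I_D = 0.478 or 0.759 mA.
The root I_D = 0.759 mA gives V_GS = 0.664 V ≤ V_t, so take I_D = 0.478 mA.
Then V_GS = 1.98 V and V_DS = V_DD − I_D(R_D+R_S) = 13 − 0.478×5.52 = 10.4 V.
Saturation requires V_DS ≥ V_GS − V_t = 0.584 V; 10.4 ≥ 0.584 ✓.

I_D ≈ 0.48 mA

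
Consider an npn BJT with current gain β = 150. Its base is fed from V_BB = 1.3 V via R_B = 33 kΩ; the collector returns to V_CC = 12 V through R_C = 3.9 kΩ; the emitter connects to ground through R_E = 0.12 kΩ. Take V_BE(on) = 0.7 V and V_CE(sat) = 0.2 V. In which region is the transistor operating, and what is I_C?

active; I_C ≈ 1.8 mA

Assume active. Base-emitter loop: I_B = (V_BB − V_BE)/(R_B + (β+1)R_E) = (1.3 − 0.7)/(33 + 151×0.12) = 0.0117 mA.
I_C = β·I_B = 150×0.0117 = 1.76 mA.
V_CE = V_CC − I_C·R_C − I_E·R_E = 12 − 1.76×3.9 − 1.77×0.12 = 4.92 V > V_CE(sat), so the active-region assumption holds.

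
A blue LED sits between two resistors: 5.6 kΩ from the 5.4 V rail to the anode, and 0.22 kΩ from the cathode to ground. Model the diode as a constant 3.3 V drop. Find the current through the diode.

The two resistors are in series with the diode, so KVL gives 5.4 = I·5.6 + 3.3 + I·0.22.
I = (5.4 − 3.3) / (5.6 + 0.22) kΩ = 2.1 / 5.82 = 0.361 mA.

I ≈ 0.36 mA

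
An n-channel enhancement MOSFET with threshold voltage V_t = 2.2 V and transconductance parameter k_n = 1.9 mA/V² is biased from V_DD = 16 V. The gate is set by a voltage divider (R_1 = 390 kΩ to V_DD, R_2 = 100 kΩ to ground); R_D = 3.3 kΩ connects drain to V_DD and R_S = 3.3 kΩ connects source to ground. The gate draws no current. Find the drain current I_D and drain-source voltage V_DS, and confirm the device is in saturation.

V_G = V_DD·R_2/(R_1+R_2) = 16×100/490 = 3.27 V.
Assume saturation: I_D = (k_n/2)(V_GS − V_t)² with V_GS = V_G − I_D·R_S = 3.27 − 3.3·I_D.
Substituting gives 10.3·I_D² − 7.68·I_D + 1.08 = 0, with roots I_D = 0.188 or 0.554 mA.
The root I_D = 0.554 mA gives V_GS = 1.44 V ≤ V_t, so take I_D = 0.188 mA.
Then V_GS = 2.64 V and V_DS = V_DD − I_D(R_D+R_S) = 16 − 0.188×6.6 = 14.8 V.
Saturation requires V_DS ≥ V_GS − V_t = 0.445 V; 14.8 ≥ 0.445 ✓.

I_D ≈ 0.19 mA, V_DS ≈ 15 V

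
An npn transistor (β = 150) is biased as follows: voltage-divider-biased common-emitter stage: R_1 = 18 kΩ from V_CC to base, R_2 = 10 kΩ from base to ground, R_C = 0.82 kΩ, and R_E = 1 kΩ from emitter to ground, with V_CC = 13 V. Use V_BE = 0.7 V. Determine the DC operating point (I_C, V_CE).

I_C ≈ 3.8 mA, V_CE ≈ 6.1 V

Thevenize the base divider: V_Th = V_CC·R_2/(R_1+R_2) = 13×10/28 = 4.64 V, R_Th = R_1‖R_2 = 6.43 kΩ.
Base-emitter loop: V_Th = I_B·R_Th + V_BE + (β+1)I_B·R_E, so I_B = (4.64 − 0.7) / (6.43 + 151×1) = 0.025 mA.
I_C = β·I_B = 150×0.025 = 3.76 mA, and I_E = (β+1)I_B = 3.78 mA.
V_CE = V_CC − I_C·R_C − I_E·R_E = 13 − 3.76×0.82 − 3.78×1 = 6.14 V.
V_CE = 6.14 V > 0.2 V confirms active-region operation.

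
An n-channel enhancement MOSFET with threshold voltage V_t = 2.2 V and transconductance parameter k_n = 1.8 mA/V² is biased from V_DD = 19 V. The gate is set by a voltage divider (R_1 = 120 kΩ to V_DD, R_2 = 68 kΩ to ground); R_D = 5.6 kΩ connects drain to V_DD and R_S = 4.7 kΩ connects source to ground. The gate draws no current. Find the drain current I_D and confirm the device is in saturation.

I_D ≈ 0.79 mA

V_G = V_DD·R_2/(R_1+R_2) = 19×68/188 = 6.87 V.
Assume saturation: I_D = (k_n/2)(V_GS − V_t)² with V_GS = V_G − I_D·R_S = 6.87 − 4.7·I_D.
Substituting gives 19.9·I_D² − 40.5·I_D + 19.6 = 0, with roots I_D = 0.794 or 1.24 mA.
The root I_D = 1.24 mA gives V_GS = 1.02 V ≤ V_t, so take I_D = 0.794 mA.
Then V_GS = 3.14 V and V_DS = V_DD − I_D(R_D+R_S) = 19 − 0.794×10.3 = 10.8 V.
Saturation requires V_DS ≥ V_GS − V_t = 0.939 V; 10.8 ≥ 0.939 ✓.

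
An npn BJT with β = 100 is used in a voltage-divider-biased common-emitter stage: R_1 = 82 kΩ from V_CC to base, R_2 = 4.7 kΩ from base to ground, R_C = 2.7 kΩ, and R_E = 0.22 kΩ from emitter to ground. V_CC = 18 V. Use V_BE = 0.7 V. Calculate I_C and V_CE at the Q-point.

Thevenize the base divider: V_Th = V_CC·R_2/(R_1+R_2) = 18×4.7/86.7 = 0.976 V, R_Th = R_1‖R_2 = 4.45 kΩ.
Base-emitter loop: V_Th = I_B·R_Th + V_BE + (β+1)I_B·R_E, so I_B = (0.976 − 0.7) / (4.45 + 101×0.22) = 0.0103 mA.
I_C = β·I_B = 100×0.0103 = 1.03 mA, and I_E = (β+1)I_B = 1.04 mA.
V_CE = V_CC − I_C·R_C − I_E·R_E = 18 − 1.03×2.7 − 1.04×0.22 = 15 V.
V_CE = 15 V > 0.2 V confirms active-region operation.

I_C ≈ 1 mA, V_CE ≈ 15 V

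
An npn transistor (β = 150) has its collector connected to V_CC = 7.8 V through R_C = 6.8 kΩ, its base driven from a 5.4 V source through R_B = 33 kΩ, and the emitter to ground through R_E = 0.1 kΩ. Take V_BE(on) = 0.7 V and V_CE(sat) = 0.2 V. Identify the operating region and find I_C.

saturation; I_C ≈ 1.1 mA

Assume active: I_B = (5.4 − 0.7)/(33 + 151×0.1) = 0.0977 mA, I_C = β·I_B = 14.7 mA.
Then V_CE = 7.8 − 14.7×6.8 − 14.8×0.1 = -93.3 V < 0.2 V — the active assumption fails.
Re-solve with V_CE = 0.2 V. KCL at the emitter: V_E/R_E = (V_BB−0.7−V_E)/R_B + (V_CC−0.2−V_E)/R_C, giving V_E = 0.124 V.
I_C = (V_CC − 0.2 − V_E)/R_C = (7.6 − 0.124)/6.8 = 1.1 mA.
Check: I_B = (4.7 − 0.124)/33 = 0.139 mA, and β·I_B = 20.8 mA > I_C, confirming saturation.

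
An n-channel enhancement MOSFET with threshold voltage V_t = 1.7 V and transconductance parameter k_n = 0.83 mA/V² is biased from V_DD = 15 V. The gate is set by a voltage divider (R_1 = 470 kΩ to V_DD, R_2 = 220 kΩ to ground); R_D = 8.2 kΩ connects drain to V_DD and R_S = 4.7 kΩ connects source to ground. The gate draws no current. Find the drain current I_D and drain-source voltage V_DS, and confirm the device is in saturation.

V_G = V_DD·R_2/(R_1+R_2) = 15×220/690 = 4.78 V.
Assume saturation: I_D = (k_n/2)(V_GS − V_t)² with V_GS = V_G − I_D·R_S = 4.78 − 4.7·I_D.
Substituting gives 9.17·I_D² − 13·I_D + 3.94 = 0, with roots I_D = 0.437 or 0.983 mA.
The root I_D = 0.983 mA gives V_GS = 0.161 V ≤ V_t, so take I_D = 0.437 mA.
Then V_GS = 2.73 V and V_DS = V_DD − I_D(R_D+R_S) = 15 − 0.437×12.9 = 9.36 V.
Saturation requires V_DS ≥ V_GS − V_t = 1.03 V; 9.36 ≥ 1.03 ✓.

I_D ≈ 0.44 mA, V_DS ≈ 9.4 V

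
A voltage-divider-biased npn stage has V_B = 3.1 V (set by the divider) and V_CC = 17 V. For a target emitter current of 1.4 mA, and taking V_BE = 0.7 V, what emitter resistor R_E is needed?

V_E = V_B − V_BE = 3.1 − 0.7 = 2.4 V.
R_E = V_E / I_E = 2.4 / 1.4 = 1.71 kΩ.

R_E ≈ 1.7 kΩ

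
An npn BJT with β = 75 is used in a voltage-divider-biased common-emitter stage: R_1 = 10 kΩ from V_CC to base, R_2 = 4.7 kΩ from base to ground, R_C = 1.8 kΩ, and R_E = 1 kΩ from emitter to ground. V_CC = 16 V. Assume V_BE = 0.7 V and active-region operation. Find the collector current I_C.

Thevenize the base divider: V_Th = V_CC·R_2/(R_1+R_2) = 16×4.7/14.7 = 5.12 V, R_Th = R_1‖R_2 = 3.2 kΩ.
Base-emitter loop: V_Th = I_B·R_Th + V_BE + (β+1)I_B·R_E, so I_B = (5.12 − 0.7) / (3.2 + 76×1) = 0.0558 mA.
I_C = β·I_B = 75×0.0558 = 4.18 mA, and I_E = (β+1)I_B = 4.24 mA.
V_CE = V_CC − I_C·R_C − I_E·R_E = 16 − 4.18×1.8 − 4.24×1 = 4.24 V.
V_CE = 4.24 V > 0.2 V confirms active-region operation.

I_C ≈ 4.2 mA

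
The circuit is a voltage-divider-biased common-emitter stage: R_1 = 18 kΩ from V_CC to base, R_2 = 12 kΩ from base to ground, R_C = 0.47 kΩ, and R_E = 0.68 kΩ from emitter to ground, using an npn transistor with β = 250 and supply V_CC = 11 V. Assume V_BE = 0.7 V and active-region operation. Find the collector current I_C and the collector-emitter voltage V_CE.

Thevenize the base divider: V_Th = V_CC·R_2/(R_1+R_2) = 11×12/30 = 4.4 V, R_Th = R_1‖R_2 = 7.2 kΩ.
Base-emitter loop: V_Th = I_B·R_Th + V_BE + (β+1)I_B·R_E, so I_B = (4.4 − 0.7) / (7.2 + 251×0.68) = 0.0208 mA.
I_C = β·I_B = 250×0.0208 = 5.2 mA, and I_E = (β+1)I_B = 5.22 mA.
V_CE = V_CC − I_C·R_C − I_E·R_E = 11 − 5.2×0.47 − 5.22×0.68 = 5.01 V.
V_CE = 5.01 V > 0.2 V confirms active-region operation.

I_C ≈ 5.2 mA, V_CE ≈ 5 V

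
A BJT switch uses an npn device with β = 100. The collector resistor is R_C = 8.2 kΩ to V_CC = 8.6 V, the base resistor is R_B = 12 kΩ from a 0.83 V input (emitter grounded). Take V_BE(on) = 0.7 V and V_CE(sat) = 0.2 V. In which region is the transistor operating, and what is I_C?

Assume active: I_B = (0.83 − 0.7)/12 = 0.0108 mA, giving I_C = β·I_B = 1.08 mA.
But then V_CE = 8.6 − 1.08×8.2 = -0.283 V < V_CE(sat) = 0.2 V — impossible in the active region.
So the transistor is saturated. With V_CE = 0.2 V, I_C = (V_CC − 0.2)/R_C = 8.4/8.2 = 1.02 mA.
Check: β·I_B = 1.08 mA > I_C = 1.02 mA, confirming saturation.

saturation; I_C ≈ 1 mA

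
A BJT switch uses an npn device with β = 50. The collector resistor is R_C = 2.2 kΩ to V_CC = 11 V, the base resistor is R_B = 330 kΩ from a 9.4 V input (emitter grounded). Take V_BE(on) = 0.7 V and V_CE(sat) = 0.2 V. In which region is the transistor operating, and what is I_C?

Assume active. Base-emitter loop: I_B = (V_BB − V_BE)/R_B = (9.4 − 0.7)/330 = 0.0264 mA.
I_C = β·I_B = 50×0.0264 = 1.32 mA.
V_CE = V_CC − I_C·R_C = 11 − 1.32×2.2 = 8.1 V > V_CE(sat), so the active-region assumption holds.

active; I_C ≈ 1.3 mA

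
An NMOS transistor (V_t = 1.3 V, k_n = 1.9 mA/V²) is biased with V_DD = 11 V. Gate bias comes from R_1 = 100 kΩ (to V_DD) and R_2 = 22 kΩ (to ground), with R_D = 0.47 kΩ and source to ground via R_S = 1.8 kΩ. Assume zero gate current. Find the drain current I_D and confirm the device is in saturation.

I_D ≈ 0.16 mA

V_G = V_DD·R_2/(R_1+R_2) = 11×22/122 = 1.98 V.
Assume saturation: I_D = (k_n/2)(V_GS − V_t)² with V_GS = V_G − I_D·R_S = 1.98 − 1.8·I_D.
Substituting gives 3.08·I_D² − 3.34·I_D + 0.444 = 0, with roots I_D = 0.155 or 0.929 mA.
The root I_D = 0.929 mA gives V_GS = 0.311 V ≤ V_t, so take I_D = 0.155 mA.
Then V_GS = 1.7 V and V_DS = V_DD − I_D(R_D+R_S) = 11 − 0.155×2.27 = 10.6 V.
Saturation requires V_DS ≥ V_GS − V_t = 0.404 V; 10.6 ≥ 0.404 ✓.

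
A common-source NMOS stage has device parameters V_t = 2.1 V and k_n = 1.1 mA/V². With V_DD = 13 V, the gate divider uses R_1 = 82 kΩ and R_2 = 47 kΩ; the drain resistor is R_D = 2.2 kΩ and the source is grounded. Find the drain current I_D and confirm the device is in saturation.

I_D ≈ 3.8 mA

V_G = V_DD·R_2/(R_1+R_2) = 13×47/129 = 4.74 V. With the source grounded, V_GS = V_G = 4.74 V.
Assume saturation: I_D = (k_n/2)(V_GS − V_t)² = (1.1/2)×(4.74 − 2.1)² = 0.55×2.64² = 3.82 mA.
V_DS = V_DD − I_D·R_D = 13 − 3.82×2.2 = 4.59 V.
Saturation requires V_DS ≥ V_GS − V_t = 2.64 V; 4.59 ≥ 2.64 ✓.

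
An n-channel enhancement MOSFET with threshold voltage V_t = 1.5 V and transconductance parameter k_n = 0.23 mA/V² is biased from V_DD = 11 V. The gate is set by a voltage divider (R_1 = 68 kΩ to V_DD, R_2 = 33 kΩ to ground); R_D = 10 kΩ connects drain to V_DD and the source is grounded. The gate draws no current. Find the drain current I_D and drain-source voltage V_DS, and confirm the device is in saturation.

V_G = V_DD·R_2/(R_1+R_2) = 11×33/101 = 3.59 V. With the source grounded, V_GS = V_G = 3.59 V.
Assume saturation: I_D = (k_n/2)(V_GS − V_t)² = (0.23/2)×(3.59 − 1.5)² = 0.115×2.09² = 0.504 mA.
V_DS = V_DD − I_D·R_D = 11 − 0.504×10 = 5.96 V.
Saturation requires V_DS ≥ V_GS − V_t = 2.09 V; 5.96 ≥ 2.09 ✓.

I_D ≈ 0.5 mA, V_DS ≈ 6 V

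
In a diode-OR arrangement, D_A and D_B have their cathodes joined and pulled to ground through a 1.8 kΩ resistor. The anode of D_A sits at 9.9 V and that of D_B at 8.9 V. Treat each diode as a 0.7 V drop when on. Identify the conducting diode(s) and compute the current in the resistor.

Only D_A conducts; I_R ≈ 5.1 mA

Assume both conduct. Then node N would need to be at both 9.9−0.7 = 9.2 V and 8.9−0.7 = 8.2 V, which is impossible.
Assume only D_A conducts: V_N = 9.9 − 0.7 = 9.2 V, so I_R = 9.2/1.8 = 5.11 mA.
Check D_B: its anode-to-cathode voltage is 8.9 − 9.2 = -0.3 V < 0.7 V, so it is off. The assumption is consistent.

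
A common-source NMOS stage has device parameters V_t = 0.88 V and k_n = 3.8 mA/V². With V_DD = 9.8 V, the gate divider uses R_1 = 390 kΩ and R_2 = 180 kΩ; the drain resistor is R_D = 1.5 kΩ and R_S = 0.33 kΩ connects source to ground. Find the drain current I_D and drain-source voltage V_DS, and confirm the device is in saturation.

I_D ≈ 2.9 mA, V_DS ≈ 4.4 V

V_G = V_DD·R_2/(R_1+R_2) = 9.8×180/570 = 3.09 V.
Assume saturation: I_D = (k_n/2)(V_GS − V_t)² with V_GS = V_G − I_D·R_S = 3.09 − 0.33·I_D.
Substituting gives 0.207·I_D² − 3.78·I_D + 9.32 = 0, with roots I_D = 2.94 or 15.3 mA.
The root I_D = 15.3 mA gives V_GS = -1.96 V ≤ V_t, so take I_D = 2.94 mA.
Then V_GS = 2.12 V and V_DS = V_DD − I_D(R_D+R_S) = 9.8 − 2.94×1.83 = 4.42 V.
Saturation requires V_DS ≥ V_GS − V_t = 1.24 V; 4.42 ≥ 1.24 ✓.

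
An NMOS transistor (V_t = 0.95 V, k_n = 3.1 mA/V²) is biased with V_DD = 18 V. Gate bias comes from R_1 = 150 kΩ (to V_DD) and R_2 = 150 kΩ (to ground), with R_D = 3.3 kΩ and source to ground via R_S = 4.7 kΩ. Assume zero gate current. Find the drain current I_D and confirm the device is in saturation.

V_G = V_DD·R_2/(R_1+R_2) = 18×150/300 = 9 V.
Assume saturation: I_D = (k_n/2)(V_GS − V_t)² with V_GS = V_G − I_D·R_S = 9 − 4.7·I_D.
Substituting gives 34.2·I_D² − 118·I_D + 100 = 0, with roots I_D = 1.5 or 1.95 mA.
The root I_D = 1.95 mA gives V_GS = -0.172 V ≤ V_t, so take I_D = 1.5 mA.
Then V_GS = 1.93 V and V_DS = V_DD − I_D(R_D+R_S) = 18 − 1.5×8 = 5.97 V.
Saturation requires V_DS ≥ V_GS − V_t = 0.985 V; 5.97 ≥ 0.985 ✓.

I_D ≈ 1.5 mA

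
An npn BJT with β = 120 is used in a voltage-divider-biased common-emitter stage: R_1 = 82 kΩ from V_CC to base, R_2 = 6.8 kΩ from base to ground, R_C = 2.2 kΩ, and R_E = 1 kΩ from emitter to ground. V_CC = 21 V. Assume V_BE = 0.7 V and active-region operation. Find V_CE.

V_CE ≈ 18 V

Thevenize the base divider: V_Th = V_CC·R_2/(R_1+R_2) = 21×6.8/88.8 = 1.61 V, R_Th = R_1‖R_2 = 6.28 kΩ.
Base-emitter loop: V_Th = I_B·R_Th + V_BE + (β+1)I_B·R_E, so I_B = (1.61 − 0.7) / (6.28 + 121×1) = 0.00713 mA.
I_C = β·I_B = 120×0.00713 = 0.856 mA, and I_E = (β+1)I_B = 0.863 mA.
V_CE = V_CC − I_C·R_C − I_E·R_E = 21 − 0.856×2.2 − 0.863×1 = 18.3 V.
V_CE = 18.3 V > 0.2 V confirms active-region operation.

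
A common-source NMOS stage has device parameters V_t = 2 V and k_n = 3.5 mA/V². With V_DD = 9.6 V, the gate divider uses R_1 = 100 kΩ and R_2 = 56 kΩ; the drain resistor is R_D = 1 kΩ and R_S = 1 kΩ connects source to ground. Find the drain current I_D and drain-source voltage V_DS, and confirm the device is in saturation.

V_G = V_DD·R_2/(R_1+R_2) = 9.6×56/156 = 3.45 V.
Assume saturation: I_D = (k_n/2)(V_GS − V_t)² with V_GS = V_G − I_D·R_S = 3.45 − 1·I_D.
Substituting gives 1.75·I_D² − 6.06·I_D + 3.66 = 0, with roots I_D = 0.779 or 2.68 mA.
The root I_D = 2.68 mA gives V_GS = 0.761 V ≤ V_t, so take I_D = 0.779 mA.
Then V_GS = 2.67 V and V_DS = V_DD − I_D(R_D+R_S) = 9.6 − 0.779×2 = 8.04 V.
Saturation requires V_DS ≥ V_GS − V_t = 0.667 V; 8.04 ≥ 0.667 ✓.

I_D ≈ 0.78 mA, V_DS ≈ 8 V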